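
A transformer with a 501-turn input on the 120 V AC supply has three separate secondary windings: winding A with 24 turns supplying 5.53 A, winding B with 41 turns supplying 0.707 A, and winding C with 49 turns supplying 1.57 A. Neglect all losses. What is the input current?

V_A = 120 × 24/501 = 5.7485 V; V_B = 120 × 41/501 = 9.8204 V; V_C = 120 × 49/501 = 11.737 V.
P_out = V_A I_A + V_B I_B + V_C I_C = 5.7485×5.53 + 9.8204×0.707 + 11.737×1.57 = 31.789 + 6.9430 + 18.426 = 57.159 W.
Ideal ⇒ P_in = P_out, so I_in = P_out/V_in = 57.159/120 = 0.476 A.

I_in ≈ 0.476 A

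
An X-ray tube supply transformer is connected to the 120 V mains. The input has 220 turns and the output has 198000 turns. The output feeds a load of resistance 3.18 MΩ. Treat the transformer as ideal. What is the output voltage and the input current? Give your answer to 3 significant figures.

V_out = V_in × N_out/N_in = 120 × 198000/220 = 108000 V.
I_out = V_out/R = 108000/(3.18×10^6) = 0.033962 A.
I_in = I_out × N_out/N_in = 0.033962 × 198000/220 = 30.6 A.

V_out ≈ 108000 V, I_in ≈ 30.6 A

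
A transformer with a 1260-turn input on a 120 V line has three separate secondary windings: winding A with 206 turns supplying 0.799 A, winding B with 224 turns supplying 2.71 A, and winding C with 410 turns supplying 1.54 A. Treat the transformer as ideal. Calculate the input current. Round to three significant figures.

I_in ≈ 1.11 A

V_A = 120 × 206/1260 = 19.619 V; V_B = 120 × 224/1260 = 21.333 V; V_C = 120 × 410/1260 = 39.048 V.
P_out = V_A I_A + V_B I_B + V_C I_C = 19.619×0.799 + 21.333×2.71 + 39.048×1.54 = 15.676 + 57.813 + 60.133 = 133.62 W.
Ideal ⇒ P_in = P_out, so I_in = P_out/V_in = 133.62/120 = 1.11 A.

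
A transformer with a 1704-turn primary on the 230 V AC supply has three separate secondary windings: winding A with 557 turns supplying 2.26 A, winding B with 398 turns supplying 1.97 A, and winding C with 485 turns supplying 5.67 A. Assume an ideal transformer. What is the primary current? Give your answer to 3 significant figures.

V_A = 230 × 557/1704 = 75.182 V; V_B = 230 × 398/1704 = 53.721 V; V_C = 230 × 485/1704 = 65.464 V.
P_out = V_A I_A + V_B I_B + V_C I_C = 75.182×2.26 + 53.721×1.97 + 65.464×5.67 = 169.91 + 105.83 + 371.18 = 646.92 W.
Ideal ⇒ P_in = P_out, so I_p = P_out/V_p = 646.92/230 = 2.81 A.

I_p ≈ 2.81 A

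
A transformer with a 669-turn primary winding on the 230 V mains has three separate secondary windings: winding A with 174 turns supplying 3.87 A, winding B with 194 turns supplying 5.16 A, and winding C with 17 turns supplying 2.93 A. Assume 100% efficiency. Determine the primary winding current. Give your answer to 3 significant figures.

V_A = 230 × 174/669 = 59.821 V; V_B = 230 × 194/669 = 66.697 V; V_C = 230 × 17/669 = 5.8445 V.
P_out = V_A I_A + V_B I_B + V_C I_C = 59.821×3.87 + 66.697×5.16 + 5.8445×2.93 = 231.51 + 344.15 + 17.125 = 592.78 W.
Ideal ⇒ P_in = P_out, so I_p = P_out/V_p = 592.78/230 = 2.58 A.

I_p ≈ 2.58 A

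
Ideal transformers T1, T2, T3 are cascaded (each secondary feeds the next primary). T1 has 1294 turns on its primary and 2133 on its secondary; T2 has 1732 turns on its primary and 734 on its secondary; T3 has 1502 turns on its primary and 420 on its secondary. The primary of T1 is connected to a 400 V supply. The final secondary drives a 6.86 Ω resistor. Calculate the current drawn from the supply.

After T1: V = 400.00 × 2133/1294 = 659.35 V.
After T2: V = 659.35 × 734/1732 = 279.42 V.
After T3: V = 279.42 × 420/1502 = 78.135 V.
I_load = 78.135/6.86 = 11.390 A, so P_out = 78.135 × 11.390 = 889.95 W.
All ideal ⇒ P_in = P_out, so I_supply = 889.95/400 = 2.22 A.

I_supply ≈ 2.22 A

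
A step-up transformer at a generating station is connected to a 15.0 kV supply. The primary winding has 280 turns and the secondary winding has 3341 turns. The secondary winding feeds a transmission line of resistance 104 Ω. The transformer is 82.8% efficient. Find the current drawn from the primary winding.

V_s = 15000 × 3341/280 = 178980 V.
I_s = V_s/R = 178980/104 = 1721.0 A.
P_out = V_s I_s = 178980 × 1721.0 = 3.0803×10^8 W.
P_in = P_out/η = 3.0803×10^8/0.828 = 3.7201×10^8 W.
I_p = P_in/V_p = 3.7201×10^8/15000 = 24800 A.

I_p ≈ 24800 A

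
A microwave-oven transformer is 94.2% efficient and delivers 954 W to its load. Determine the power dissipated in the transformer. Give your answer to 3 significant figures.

P_loss ≈ 58.7 W

P_in = P_out/η = 954/0.942 = 1012.74 W.
P_loss = P_in − P_out = 1012.74 − 954 = 58.7 W.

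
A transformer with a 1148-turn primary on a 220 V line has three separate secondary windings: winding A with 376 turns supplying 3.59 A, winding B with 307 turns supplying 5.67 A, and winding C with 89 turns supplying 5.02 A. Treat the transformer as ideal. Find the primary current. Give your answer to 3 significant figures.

V_A = 220 × 376/1148 = 72.056 V; V_B = 220 × 307/1148 = 58.833 V; V_C = 220 × 89/1148 = 17.056 V.
P_out = V_A I_A + V_B I_B + V_C I_C = 72.056×3.59 + 58.833×5.67 + 17.056×5.02 = 258.68 + 333.58 + 85.620 = 677.88 W.
Ideal ⇒ P_in = P_out, so I_p = P_out/V_p = 677.88/220 = 3.08 A.

I_p ≈ 3.08 A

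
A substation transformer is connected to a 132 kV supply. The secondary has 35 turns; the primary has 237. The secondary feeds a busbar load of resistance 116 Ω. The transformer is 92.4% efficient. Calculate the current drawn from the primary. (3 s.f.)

V_s = 132000 × 35/237 = 19494 V.
I_s = V_s/R = 19494/116 = 168.05 A.
P_out = V_s I_s = 19494 × 168.05 = 3.2759×10^6 W.
P_in = P_out/η = 3.2759×10^6/0.924 = 3.5453×10^6 W.
I_p = P_in/V_p = 3.5453×10^6/132000 = 26.9 A.

I_p ≈ 26.9 A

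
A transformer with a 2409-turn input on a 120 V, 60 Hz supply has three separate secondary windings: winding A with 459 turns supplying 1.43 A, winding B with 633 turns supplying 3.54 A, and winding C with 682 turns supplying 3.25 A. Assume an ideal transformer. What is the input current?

I_in ≈ 2.12 A

V_A = 120 × 459/2409 = 22.864 V; V_B = 120 × 633/2409 = 31.532 V; V_C = 120 × 682/2409 = 33.973 V.
P_out = V_A I_A + V_B I_B + V_C I_C = 22.864×1.43 + 31.532×3.54 + 33.973×3.25 = 32.696 + 111.62 + 110.41 = 254.73 W.
Ideal ⇒ P_in = P_out, so I_in = P_out/V_in = 254.73/120 = 2.12 A.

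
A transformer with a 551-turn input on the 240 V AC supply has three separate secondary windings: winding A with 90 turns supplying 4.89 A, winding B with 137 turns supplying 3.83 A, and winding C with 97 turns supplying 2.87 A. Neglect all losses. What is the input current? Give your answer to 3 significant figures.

V_A = 240 × 90/551 = 39.201 V; V_B = 240 × 137/551 = 59.673 V; V_C = 240 × 97/551 = 42.250 V.
P_out = V_A I_A + V_B I_B + V_C I_C = 39.201×4.89 + 59.673×3.83 + 42.250×2.87 = 191.70 + 228.55 + 121.26 = 541.50 W.
Ideal ⇒ P_in = P_out, so I_in = P_out/V_in = 541.50/240 = 2.26 A.

I_in ≈ 2.26 A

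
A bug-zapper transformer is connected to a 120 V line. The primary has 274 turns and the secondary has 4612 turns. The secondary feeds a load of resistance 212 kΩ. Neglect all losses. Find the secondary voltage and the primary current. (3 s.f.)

V_s = V_p × N_s/N_p = 120 × 4612/274 = 2019.9 V.
I_s = V_s/R = 2019.9/212000 = 0.0095276 A.
I_p = I_s × N_s/N_p = 0.0095276 × 4612/274 = 0.160 A.

V_s ≈ 2020 V, I_p ≈ 0.160 A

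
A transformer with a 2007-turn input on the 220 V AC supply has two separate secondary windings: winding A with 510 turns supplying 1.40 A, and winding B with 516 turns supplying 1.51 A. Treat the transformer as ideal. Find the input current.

I_in ≈ 0.744 A

V_A = 220 × 510/2007 = 55.904 V; V_B = 220 × 516/2007 = 56.562 V.
P_out = V_A I_A + V_B I_B = 55.904×1.40 + 56.562×1.51 = 78.266 + 85.409 = 163.67 W.
Ideal ⇒ P_in = P_out, so I_in = P_out/V_in = 163.67/220 = 0.744 A.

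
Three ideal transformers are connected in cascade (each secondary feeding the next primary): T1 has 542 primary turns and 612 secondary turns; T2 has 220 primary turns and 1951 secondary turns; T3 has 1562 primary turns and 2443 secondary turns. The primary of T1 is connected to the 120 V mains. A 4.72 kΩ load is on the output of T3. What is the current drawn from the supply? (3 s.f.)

I_supply ≈ 6.24 A

After T1: V = 120.00 × 612/542 = 135.50 V.
After T2: V = 135.50 × 1951/220 = 1201.6 V.
After T3: V = 1201.6 × 2443/1562 = 1879.4 V.
I_load = 1879.4/4720 = 0.39817 A, so P_out = 1879.4 × 0.39817 = 748.31 W.
All ideal ⇒ P_in = P_out, so I_supply = 748.31/120 = 6.24 A.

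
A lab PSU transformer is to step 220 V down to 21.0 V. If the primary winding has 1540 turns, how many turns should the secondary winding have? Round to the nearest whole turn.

N_s = 147 turns

N_s/N_p = V_s/V_p, so N_s = 1540 × 21.0/220 = 147.0 ≈ 147 turns.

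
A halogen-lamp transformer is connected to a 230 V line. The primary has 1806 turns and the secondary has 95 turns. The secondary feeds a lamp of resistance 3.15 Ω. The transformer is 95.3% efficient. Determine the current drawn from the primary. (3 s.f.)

I_p ≈ 0.212 A

V_s = 230 × 95/1806 = 12.099 V.
I_s = V_s/R = 12.099/3.15 = 3.8408 A.
P_out = V_s I_s = 12.099 × 3.8408 = 46.468 W.
P_in = P_out/η = 46.468/0.953 = 48.760 W.
I_p = P_in/V_p = 48.760/230 = 0.212 A.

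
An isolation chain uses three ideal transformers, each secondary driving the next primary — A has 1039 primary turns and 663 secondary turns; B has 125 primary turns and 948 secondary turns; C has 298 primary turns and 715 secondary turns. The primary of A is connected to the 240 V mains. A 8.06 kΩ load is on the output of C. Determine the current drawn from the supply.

I_supply ≈ 4.01 A

Secondary of A: V = 240.00 × 663/1039 = 153.15 V.
Secondary of B: V = 153.15 × 948/125 = 1161.5 V.
Secondary of C: V = 1161.5 × 715/298 = 2786.7 V.
I_load = 2786.7/8060 = 0.34575 A, so P_out = 2786.7 × 0.34575 = 963.52 W.
All ideal ⇒ P_in = P_out, so I_supply = 963.52/240 = 4.01 A.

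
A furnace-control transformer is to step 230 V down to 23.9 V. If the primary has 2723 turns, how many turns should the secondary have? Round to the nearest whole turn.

N_s = 283 turns

N_s/N_p = V_s/V_p, so N_s = 2723 × 23.9/230 = 283.0 ≈ 283 turns.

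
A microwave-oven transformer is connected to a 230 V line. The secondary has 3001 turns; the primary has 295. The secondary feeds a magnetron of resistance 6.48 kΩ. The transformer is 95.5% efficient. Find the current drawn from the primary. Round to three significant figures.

I_p ≈ 3.85 A

V_s = 230 × 3001/295 = 2339.8 V.
I_s = V_s/R = 2339.8/6480 = 0.36107 A.
P_out = V_s I_s = 2339.8 × 0.36107 = 844.83 W.
P_in = P_out/η = 844.83/0.955 = 884.64 W.
I_p = P_in/V_p = 884.64/230 = 3.85 A.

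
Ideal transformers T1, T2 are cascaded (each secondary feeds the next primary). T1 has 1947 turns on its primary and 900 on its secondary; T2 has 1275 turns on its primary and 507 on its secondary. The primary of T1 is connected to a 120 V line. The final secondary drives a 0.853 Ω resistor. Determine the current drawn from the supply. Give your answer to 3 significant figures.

Secondary of T1: V = 120.00 × 900/1947 = 55.470 V.
Secondary of T2: V = 55.470 × 507/1275 = 22.057 V.
I_load = 22.057/0.853 = 25.859 A, so P_out = 22.057 × 25.859 = 570.38 W.
All ideal ⇒ P_in = P_out, so I_supply = 570.38/120 = 4.75 A.

I_supply ≈ 4.75 A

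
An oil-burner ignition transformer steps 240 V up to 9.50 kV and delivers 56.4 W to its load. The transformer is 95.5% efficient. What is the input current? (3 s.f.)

I_in ≈ 0.246 A

P_in = P_out/η = 56.4/0.955 = 59.058 W.
I_in = P_in/V_in = 59.058/240 = 0.246 A.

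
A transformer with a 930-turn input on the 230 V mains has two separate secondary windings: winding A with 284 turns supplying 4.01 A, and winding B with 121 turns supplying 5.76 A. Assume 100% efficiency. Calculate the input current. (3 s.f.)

I_in ≈ 1.97 A

V_A = 230 × 284/930 = 70.237 V; V_B = 230 × 121/930 = 29.925 V.
P_out = V_A I_A + V_B I_B = 70.237×4.01 + 29.925×5.76 = 281.65 + 172.37 = 454.02 W.
Ideal ⇒ P_in = P_out, so I_in = P_out/V_in = 454.02/230 = 1.97 A.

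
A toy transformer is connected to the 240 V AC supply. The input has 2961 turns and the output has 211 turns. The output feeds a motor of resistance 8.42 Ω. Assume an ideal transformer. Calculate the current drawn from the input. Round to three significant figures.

I_in ≈ 0.145 A

V_out = V_in × N_out/N_in = 240 × 211/2961 = 17.102 V.
I_out = V_out/R = 17.102/8.42 = 2.0312 A.
For an ideal transformer I_in N_in = I_out N_out, so I_in = 2.0312 × 211/2961 = 0.145 A.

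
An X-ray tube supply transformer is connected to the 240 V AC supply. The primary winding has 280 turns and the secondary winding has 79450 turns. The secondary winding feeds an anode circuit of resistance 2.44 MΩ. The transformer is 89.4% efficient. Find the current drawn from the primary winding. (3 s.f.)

V_s = 240 × 79450/280 = 68100 V.
I_s = V_s/R = 68100/(2.44×10^6) = 0.027910 A.
P_out = V_s I_s = 68100 × 0.027910 = 1900.7 W.
P_in = P_out/η = 1900.7/0.894 = 2126.0 W.
I_p = P_in/V_p = 2126.0/240 = 8.86 A.

I_p ≈ 8.86 A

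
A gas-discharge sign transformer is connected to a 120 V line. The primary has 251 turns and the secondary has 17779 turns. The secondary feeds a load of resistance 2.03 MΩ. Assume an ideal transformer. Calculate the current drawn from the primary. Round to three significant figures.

I_p ≈ 0.297 A

V_s = V_p × N_s/N_p = 120 × 17779/251 = 8499.9 V.
I_s = V_s/R = 8499.9/(2.03×10^6) = 0.0041872 A.
For an ideal transformer I_p N_p = I_s N_s, so I_p = 0.0041872 × 17779/251 = 0.297 A.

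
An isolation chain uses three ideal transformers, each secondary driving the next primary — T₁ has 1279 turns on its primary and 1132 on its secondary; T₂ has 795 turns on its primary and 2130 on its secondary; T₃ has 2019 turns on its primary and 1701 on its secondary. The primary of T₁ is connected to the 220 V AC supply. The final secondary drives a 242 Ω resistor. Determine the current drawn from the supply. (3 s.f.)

I_supply ≈ 3.63 A

Secondary of T₁: V = 220.00 × 1132/1279 = 194.71 V.
Secondary of T₂: V = 194.71 × 2130/795 = 521.69 V.
Secondary of T₃: V = 521.69 × 1701/2019 = 439.52 V.
I_load = 439.52/242 = 1.8162 A, so P_out = 439.52 × 1.8162 = 798.26 W.
All ideal ⇒ P_in = P_out, so I_supply = 798.26/220 = 3.63 A.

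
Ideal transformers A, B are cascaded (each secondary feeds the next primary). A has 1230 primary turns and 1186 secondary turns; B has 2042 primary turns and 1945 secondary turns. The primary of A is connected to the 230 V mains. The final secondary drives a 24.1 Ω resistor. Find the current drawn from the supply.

After A: V = 230.00 × 1186/1230 = 221.77 V.
After B: V = 221.77 × 1945/2042 = 211.24 V.
I_load = 211.24/24.1 = 8.7650 A, so P_out = 211.24 × 8.7650 = 1851.5 W.
All ideal ⇒ P_in = P_out, so I_supply = 1851.5/230 = 8.05 A.

I_supply ≈ 8.05 A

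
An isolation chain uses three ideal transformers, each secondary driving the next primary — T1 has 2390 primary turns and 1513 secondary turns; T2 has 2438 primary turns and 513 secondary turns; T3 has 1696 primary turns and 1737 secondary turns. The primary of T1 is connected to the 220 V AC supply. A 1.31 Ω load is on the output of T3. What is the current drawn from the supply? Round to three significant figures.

Secondary of T1: V = 220.00 × 1513/2390 = 139.27 V.
Secondary of T2: V = 139.27 × 513/2438 = 29.305 V.
Secondary of T3: V = 29.305 × 1737/1696 = 30.014 V.
I_load = 30.014/1.31 = 22.911 A, so P_out = 30.014 × 22.911 = 687.66 W.
All ideal ⇒ P_in = P_out, so I_supply = 687.66/220 = 3.13 A.

I_supply ≈ 3.13 A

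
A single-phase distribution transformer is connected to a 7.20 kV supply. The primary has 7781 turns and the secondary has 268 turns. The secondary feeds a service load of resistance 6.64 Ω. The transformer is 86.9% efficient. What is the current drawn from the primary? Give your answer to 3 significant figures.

I_p ≈ 1.48 A

V_s = 7200 × 268/7781 = 247.99 V.
I_s = V_s/R = 247.99/6.64 = 37.348 A.
P_out = V_s I_s = 247.99 × 37.348 = 9261.8 W.
P_in = P_out/η = 9261.8/0.869 = 10658 W.
I_p = P_in/V_p = 10658/7200 = 1.48 A.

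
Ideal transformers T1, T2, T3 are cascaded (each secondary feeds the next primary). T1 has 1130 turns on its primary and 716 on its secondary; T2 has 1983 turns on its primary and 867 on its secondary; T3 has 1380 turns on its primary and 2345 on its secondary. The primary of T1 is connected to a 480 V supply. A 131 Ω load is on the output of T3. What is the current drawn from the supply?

After T1: V = 480.00 × 716/1130 = 304.14 V.
After T2: V = 304.14 × 867/1983 = 132.98 V.
After T3: V = 132.98 × 2345/1380 = 225.96 V.
I_load = 225.96/131 = 1.7249 A, so P_out = 225.96 × 1.7249 = 389.76 W.
All ideal ⇒ P_in = P_out, so I_supply = 389.76/480 = 0.812 A.

I_supply ≈ 0.812 A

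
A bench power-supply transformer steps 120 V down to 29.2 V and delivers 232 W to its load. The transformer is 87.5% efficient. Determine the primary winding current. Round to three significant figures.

P_in = P_out/η = 232/0.875 = 265.14 W.
I_p = P_in/V_p = 265.14/120 = 2.21 A.

I_p ≈ 2.21 A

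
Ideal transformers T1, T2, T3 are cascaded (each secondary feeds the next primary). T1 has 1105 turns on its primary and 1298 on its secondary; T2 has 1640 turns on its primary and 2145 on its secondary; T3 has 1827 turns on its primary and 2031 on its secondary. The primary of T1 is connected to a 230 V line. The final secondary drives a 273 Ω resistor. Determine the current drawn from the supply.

After T1: V = 230.00 × 1298/1105 = 270.17 V.
After T2: V = 270.17 × 2145/1640 = 353.37 V.
After T3: V = 353.37 × 2031/1827 = 392.82 V.
I_load = 392.82/273 = 1.4389 A, so P_out = 392.82 × 1.4389 = 565.23 W.
All ideal ⇒ P_in = P_out, so I_supply = 565.23/230 = 2.46 A.

I_supply ≈ 2.46 A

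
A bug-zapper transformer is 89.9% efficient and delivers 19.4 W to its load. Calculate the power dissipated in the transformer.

P_in = P_out/η = 19.4/0.899 = 21.5795 W.
P_loss = P_in − P_out = 21.5795 − 19.4 = 2.18 W.

P_loss ≈ 2.18 W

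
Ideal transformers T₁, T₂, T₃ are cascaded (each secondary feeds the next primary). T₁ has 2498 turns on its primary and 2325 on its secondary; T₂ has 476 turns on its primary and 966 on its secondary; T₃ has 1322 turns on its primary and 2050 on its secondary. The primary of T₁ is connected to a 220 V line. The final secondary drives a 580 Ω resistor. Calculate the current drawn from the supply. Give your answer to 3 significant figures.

I_supply ≈ 3.25 A

Secondary of T₁: V = 220.00 × 2325/2498 = 204.76 V.
Secondary of T₂: V = 204.76 × 966/476 = 415.55 V.
Secondary of T₃: V = 415.55 × 2050/1322 = 644.39 V.
I_load = 644.39/580 = 1.1110 A, so P_out = 644.39 × 1.1110 = 715.92 W.
All ideal ⇒ P_in = P_out, so I_supply = 715.92/220 = 3.25 A.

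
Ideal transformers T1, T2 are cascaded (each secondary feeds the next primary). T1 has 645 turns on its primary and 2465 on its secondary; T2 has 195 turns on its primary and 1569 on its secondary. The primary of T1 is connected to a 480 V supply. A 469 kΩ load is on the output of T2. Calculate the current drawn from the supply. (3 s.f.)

I_supply ≈ 0.968 A

After T1: V = 480.00 × 2465/645 = 1834.4 V.
After T2: V = 1834.4 × 1569/195 = 14760 V.
I_load = 14760/469000 = 0.031471 A, so P_out = 14760 × 0.031471 = 464.52 W.
All ideal ⇒ P_in = P_out, so I_supply = 464.52/480 = 0.968 A.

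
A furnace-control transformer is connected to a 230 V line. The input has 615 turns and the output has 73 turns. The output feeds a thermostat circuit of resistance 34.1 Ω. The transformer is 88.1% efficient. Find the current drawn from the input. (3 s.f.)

V_out = 230 × 73/615 = 27.301 V.
I_out = V_out/R = 27.301/34.1 = 0.80061 A.
P_out = V_out I_out = 27.301 × 0.80061 = 21.857 W.
P_in = P_out/η = 21.857/0.881 = 24.810 W.
I_in = P_in/V_in = 24.810/230 = 0.108 A.

I_in ≈ 0.108 A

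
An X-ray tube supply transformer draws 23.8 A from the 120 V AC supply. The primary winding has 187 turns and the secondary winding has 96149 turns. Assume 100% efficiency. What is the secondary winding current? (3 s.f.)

I_s ≈ 0.0463 A

I_s/I_p = N_p/N_s, so I_s = 23.8 × 187/96149 = 0.0463 A.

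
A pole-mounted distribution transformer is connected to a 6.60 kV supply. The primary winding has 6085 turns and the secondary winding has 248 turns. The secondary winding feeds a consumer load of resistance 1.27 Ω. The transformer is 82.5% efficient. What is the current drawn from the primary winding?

V_s = 6600 × 248/6085 = 268.99 V.
I_s = V_s/R = 268.99/1.27 = 211.80 A.
P_out = V_s I_s = 268.99 × 211.80 = 56973 W.
P_in = P_out/η = 56973/0.825 = 69058 W.
I_p = P_in/V_p = 69058/6600 = 10.5 A.

I_p ≈ 10.5 A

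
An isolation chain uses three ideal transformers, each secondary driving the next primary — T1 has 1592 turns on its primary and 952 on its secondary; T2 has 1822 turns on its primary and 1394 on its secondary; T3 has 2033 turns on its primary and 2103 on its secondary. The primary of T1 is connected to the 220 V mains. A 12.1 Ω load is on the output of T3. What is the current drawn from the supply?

Secondary of T1: V = 220.00 × 952/1592 = 131.56 V.
Secondary of T2: V = 131.56 × 1394/1822 = 100.65 V.
Secondary of T3: V = 100.65 × 2103/2033 = 104.12 V.
I_load = 104.12/12.1 = 8.6049 A, so P_out = 104.12 × 8.6049 = 895.94 W.
All ideal ⇒ P_in = P_out, so I_supply = 895.94/220 = 4.07 A.

I_supply ≈ 4.07 A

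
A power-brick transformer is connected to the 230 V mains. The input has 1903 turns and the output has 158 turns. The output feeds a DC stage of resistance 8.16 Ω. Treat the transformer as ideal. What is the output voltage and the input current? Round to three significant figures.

V_out = V_in × N_out/N_in = 230 × 158/1903 = 19.096 V.
I_out = V_out/R = 19.096/8.16 = 2.3402 A.
I_in = I_out × N_out/N_in = 2.3402 × 158/1903 = 0.194 A.

V_out ≈ 19.1 V, I_in ≈ 0.194 A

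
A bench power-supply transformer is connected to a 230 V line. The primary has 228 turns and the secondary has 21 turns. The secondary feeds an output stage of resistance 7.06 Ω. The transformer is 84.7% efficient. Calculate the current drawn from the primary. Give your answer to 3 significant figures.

I_p ≈ 0.326 A

V_s = 230 × 21/228 = 21.184 V.
I_s = V_s/R = 21.184/7.06 = 3.0006 A.
P_out = V_s I_s = 21.184 × 3.0006 = 63.565 W.
P_in = P_out/η = 63.565/0.847 = 75.048 W.
I_p = P_in/V_p = 75.048/230 = 0.326 A.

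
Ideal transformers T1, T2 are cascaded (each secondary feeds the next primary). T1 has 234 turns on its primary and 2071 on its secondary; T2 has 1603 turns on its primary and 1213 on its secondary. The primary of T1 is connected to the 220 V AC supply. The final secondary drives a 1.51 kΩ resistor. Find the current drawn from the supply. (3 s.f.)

Secondary of T1: V = 220.00 × 2071/234 = 1947.1 V.
Secondary of T2: V = 1947.1 × 1213/1603 = 1473.4 V.
I_load = 1473.4/1510 = 0.97575 A, so P_out = 1473.4 × 0.97575 = 1437.6 W.
All ideal ⇒ P_in = P_out, so I_supply = 1437.6/220 = 6.53 A.

I_supply ≈ 6.53 A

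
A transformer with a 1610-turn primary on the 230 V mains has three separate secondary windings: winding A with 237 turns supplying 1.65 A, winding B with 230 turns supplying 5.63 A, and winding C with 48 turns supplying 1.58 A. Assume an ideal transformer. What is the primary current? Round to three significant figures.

V_A = 230 × 237/1610 = 33.857 V; V_B = 230 × 230/1610 = 32.857 V; V_C = 230 × 48/1610 = 6.8571 V.
P_out = V_A I_A + V_B I_B + V_C I_C = 33.857×1.65 + 32.857×5.63 + 6.8571×1.58 = 55.864 + 184.99 + 10.834 = 251.68 W.
Ideal ⇒ P_in = P_out, so I_p = P_out/V_p = 251.68/230 = 1.09 A.

I_p ≈ 1.09 A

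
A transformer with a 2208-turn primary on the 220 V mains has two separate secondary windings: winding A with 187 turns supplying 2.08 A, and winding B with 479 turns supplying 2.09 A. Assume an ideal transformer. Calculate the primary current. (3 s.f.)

V_A = 220 × 187/2208 = 18.632 V; V_B = 220 × 479/2208 = 47.726 V.
P_out = V_A I_A + V_B I_B = 18.632×2.08 + 47.726×2.09 = 38.755 + 99.748 = 138.50 W.
Ideal ⇒ P_in = P_out, so I_p = P_out/V_p = 138.50/220 = 0.630 A.

I_p ≈ 0.630 A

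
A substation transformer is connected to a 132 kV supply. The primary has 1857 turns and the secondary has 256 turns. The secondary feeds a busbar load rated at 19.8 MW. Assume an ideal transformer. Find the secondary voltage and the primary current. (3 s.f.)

V_s ≈ 18200 V, I_p ≈ 150 A

V_s = V_p × N_s/N_p = 132000 × 256/1857 = 18197 V.
I_s = P/V_s = 1.98×10^7/18197 = 1088.1 A.
I_p = I_s × N_s/N_p = 1088.1 × 256/1857 = 150 A.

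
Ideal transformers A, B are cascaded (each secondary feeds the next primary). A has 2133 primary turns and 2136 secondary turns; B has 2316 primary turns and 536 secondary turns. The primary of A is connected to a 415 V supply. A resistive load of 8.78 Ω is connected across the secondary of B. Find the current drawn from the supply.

I_supply ≈ 2.54 A

After A: V = 415.00 × 2136/2133 = 415.58 V.
After B: V = 415.58 × 536/2316 = 96.180 V.
I_load = 96.180/8.78 = 10.954 A, so P_out = 96.180 × 10.954 = 1053.6 W.
All ideal ⇒ P_in = P_out, so I_supply = 1053.6/415 = 2.54 A.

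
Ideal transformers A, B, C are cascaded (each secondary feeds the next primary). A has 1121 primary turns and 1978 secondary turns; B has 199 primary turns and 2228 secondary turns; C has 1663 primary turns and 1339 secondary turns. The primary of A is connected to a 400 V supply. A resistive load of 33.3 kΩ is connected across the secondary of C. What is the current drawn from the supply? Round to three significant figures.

I_supply ≈ 3.04 A

Secondary of A: V = 400.00 × 1978/1121 = 705.80 V.
Secondary of B: V = 705.80 × 2228/199 = 7902.1 V.
Secondary of C: V = 7902.1 × 1339/1663 = 6362.5 V.
I_load = 6362.5/33300 = 0.19107 A, so P_out = 6362.5 × 0.19107 = 1215.7 W.
All ideal ⇒ P_in = P_out, so I_supply = 1215.7/400 = 3.04 A.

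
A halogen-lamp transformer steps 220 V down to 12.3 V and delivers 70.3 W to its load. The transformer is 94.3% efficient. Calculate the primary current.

P_in = P_out/η = 70.3/0.943 = 74.549 W.
I_p = P_in/V_p = 74.549/220 = 0.339 A.

I_p ≈ 0.339 A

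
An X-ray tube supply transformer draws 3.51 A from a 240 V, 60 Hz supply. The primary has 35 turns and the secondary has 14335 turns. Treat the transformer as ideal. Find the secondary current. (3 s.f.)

I_s/I_p = N_p/N_s, so I_s = 3.51 × 35/14335 = 0.00857 A.

I_s ≈ 0.00857 A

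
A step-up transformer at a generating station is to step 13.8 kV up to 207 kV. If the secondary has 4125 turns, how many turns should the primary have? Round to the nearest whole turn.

N_p/N_s = V_p/V_s, so N_p = 4125 × 13800/207000 = 275.0 ≈ 275 turns.

N_p = 275 turns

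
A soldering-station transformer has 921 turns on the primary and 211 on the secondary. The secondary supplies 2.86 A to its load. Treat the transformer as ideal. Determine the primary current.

For an ideal transformer I_p/I_s = N_s/N_p, so I_p = 2.86 × 211/921 = 0.655 A.

I_p ≈ 0.655 A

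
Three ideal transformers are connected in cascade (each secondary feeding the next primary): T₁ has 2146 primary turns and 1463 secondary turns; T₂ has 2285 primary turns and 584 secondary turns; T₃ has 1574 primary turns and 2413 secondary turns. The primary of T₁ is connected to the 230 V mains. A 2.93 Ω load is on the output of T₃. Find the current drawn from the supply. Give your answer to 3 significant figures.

Secondary of T₁: V = 230.00 × 1463/2146 = 156.80 V.
Secondary of T₂: V = 156.80 × 584/2285 = 40.075 V.
Secondary of T₃: V = 40.075 × 2413/1574 = 61.436 V.
I_load = 61.436/2.93 = 20.968 A, so P_out = 61.436 × 20.968 = 1288.2 W.
All ideal ⇒ P_in = P_out, so I_supply = 1288.2/230 = 5.60 A.

I_supply ≈ 5.60 A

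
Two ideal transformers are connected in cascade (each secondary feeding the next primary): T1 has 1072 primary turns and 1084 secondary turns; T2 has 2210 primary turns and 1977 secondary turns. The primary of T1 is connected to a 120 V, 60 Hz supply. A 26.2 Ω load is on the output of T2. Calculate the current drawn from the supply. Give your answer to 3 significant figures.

Secondary of T1: V = 120.00 × 1084/1072 = 121.34 V.
Secondary of T2: V = 121.34 × 1977/2210 = 108.55 V.
I_load = 108.55/26.2 = 4.1431 A, so P_out = 108.55 × 4.1431 = 449.74 W.
All ideal ⇒ P_in = P_out, so I_supply = 449.74/120 = 3.75 A.

I_supply ≈ 3.75 A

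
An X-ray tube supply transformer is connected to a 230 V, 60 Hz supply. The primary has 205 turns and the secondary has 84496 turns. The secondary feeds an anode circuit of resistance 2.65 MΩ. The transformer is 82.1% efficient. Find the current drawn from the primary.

I_p ≈ 18.0 A

V_s = 230 × 84496/205 = 94800 V.
I_s = V_s/R = 94800/(2.65×10^6) = 0.035774 A.
P_out = V_s I_s = 94800 × 0.035774 = 3391.4 W.
P_in = P_out/η = 3391.4/0.821 = 4130.8 W.
I_p = P_in/V_p = 4130.8/230 = 18.0 A.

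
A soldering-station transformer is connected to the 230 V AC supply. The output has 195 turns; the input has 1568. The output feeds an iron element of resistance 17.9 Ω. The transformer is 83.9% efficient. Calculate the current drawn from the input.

V_out = 230 × 195/1568 = 28.603 V.
I_out = V_out/R = 28.603/17.9 = 1.5980 A.
P_out = V_out I_out = 28.603 × 1.5980 = 45.707 W.
P_in = P_out/η = 45.707/0.839 = 54.478 W.
I_in = P_in/V_in = 54.478/230 = 0.237 A.

I_in ≈ 0.237 A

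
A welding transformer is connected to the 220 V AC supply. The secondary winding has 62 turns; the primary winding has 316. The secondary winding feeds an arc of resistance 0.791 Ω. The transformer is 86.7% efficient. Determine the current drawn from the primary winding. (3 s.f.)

I_p ≈ 12.3 A

V_s = 220 × 62/316 = 43.165 V.
I_s = V_s/R = 43.165/0.791 = 54.570 A.
P_out = V_s I_s = 43.165 × 54.570 = 2355.5 W.
P_in = P_out/η = 2355.5/0.867 = 2716.8 W.
I_p = P_in/V_p = 2716.8/220 = 12.3 A.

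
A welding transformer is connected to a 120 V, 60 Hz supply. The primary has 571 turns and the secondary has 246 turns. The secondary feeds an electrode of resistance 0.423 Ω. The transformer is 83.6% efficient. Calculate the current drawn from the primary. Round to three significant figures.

V_s = 120 × 246/571 = 51.699 V.
I_s = V_s/R = 51.699/0.423 = 122.22 A.
P_out = V_s I_s = 51.699 × 122.22 = 6318.6 W.
P_in = P_out/η = 6318.6/0.836 = 7558.1 W.
I_p = P_in/V_p = 7558.1/120 = 63.0 A.

I_p ≈ 63.0 A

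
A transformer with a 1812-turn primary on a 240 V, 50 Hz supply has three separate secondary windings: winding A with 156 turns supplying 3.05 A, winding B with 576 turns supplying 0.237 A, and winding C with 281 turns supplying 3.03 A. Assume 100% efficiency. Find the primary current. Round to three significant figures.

V_A = 240 × 156/1812 = 20.662 V; V_B = 240 × 576/1812 = 76.291 V; V_C = 240 × 281/1812 = 37.219 V.
P_out = V_A I_A + V_B I_B + V_C I_C = 20.662×3.05 + 76.291×0.237 + 37.219×3.03 = 63.020 + 18.081 + 112.77 = 193.87 W.
Ideal ⇒ P_in = P_out, so I_p = P_out/V_p = 193.87/240 = 0.808 A.

I_p ≈ 0.808 A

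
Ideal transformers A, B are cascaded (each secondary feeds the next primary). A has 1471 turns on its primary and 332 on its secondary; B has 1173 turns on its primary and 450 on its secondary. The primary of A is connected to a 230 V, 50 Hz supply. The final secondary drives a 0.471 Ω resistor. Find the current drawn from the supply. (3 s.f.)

I_supply ≈ 3.66 A

After A: V = 230.00 × 332/1471 = 51.910 V.
After B: V = 51.910 × 450/1173 = 19.914 V.
I_load = 19.914/0.471 = 42.281 A, so P_out = 19.914 × 42.281 = 842.00 W.
All ideal ⇒ P_in = P_out, so I_supply = 842.00/230 = 3.66 A.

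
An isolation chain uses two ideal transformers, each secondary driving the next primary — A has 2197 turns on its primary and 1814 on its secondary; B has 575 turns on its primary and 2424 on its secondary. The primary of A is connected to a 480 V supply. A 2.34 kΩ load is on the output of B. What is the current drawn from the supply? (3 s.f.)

After A: V = 480.00 × 1814/2197 = 396.32 V.
After B: V = 396.32 × 2424/575 = 1670.8 V.
I_load = 1670.8/2340 = 0.71400 A, so P_out = 1670.8 × 0.71400 = 1192.9 W.
All ideal ⇒ P_in = P_out, so I_supply = 1192.9/480 = 2.49 A.

I_supply ≈ 2.49 A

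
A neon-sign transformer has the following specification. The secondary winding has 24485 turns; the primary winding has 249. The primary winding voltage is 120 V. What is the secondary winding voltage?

V_s/V_p = N_s/N_p, so V_s = 120 × 24485/249 = 11800 V.

V_s ≈ 11800 V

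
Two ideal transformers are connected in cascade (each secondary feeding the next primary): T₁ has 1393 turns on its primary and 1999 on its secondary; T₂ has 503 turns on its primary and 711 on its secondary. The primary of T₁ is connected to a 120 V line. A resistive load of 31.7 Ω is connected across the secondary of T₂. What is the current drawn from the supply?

I_supply ≈ 15.6 A

Secondary of T₁: V = 120.00 × 1999/1393 = 172.20 V.
Secondary of T₂: V = 172.20 × 711/503 = 243.41 V.
I_load = 243.41/31.7 = 7.6787 A, so P_out = 243.41 × 7.6787 = 1869.1 W.
All ideal ⇒ P_in = P_out, so I_supply = 1869.1/120 = 15.6 A.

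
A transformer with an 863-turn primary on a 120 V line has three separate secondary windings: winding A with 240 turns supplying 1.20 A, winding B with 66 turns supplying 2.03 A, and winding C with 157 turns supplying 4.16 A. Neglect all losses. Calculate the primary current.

I_p ≈ 1.25 A

V_A = 120 × 240/863 = 33.372 V; V_B = 120 × 66/863 = 9.1773 V; V_C = 120 × 157/863 = 21.831 V.
P_out = V_A I_A + V_B I_B + V_C I_C = 33.372×1.20 + 9.1773×2.03 + 21.831×4.16 = 40.046 + 18.630 + 90.816 = 149.49 W.
Ideal ⇒ P_in = P_out, so I_p = P_out/V_p = 149.49/120 = 1.25 A.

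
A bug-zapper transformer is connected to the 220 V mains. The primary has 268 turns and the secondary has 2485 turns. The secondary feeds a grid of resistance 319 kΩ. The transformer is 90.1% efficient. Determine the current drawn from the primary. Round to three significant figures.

I_p ≈ 0.0658 A

V_s = 220 × 2485/268 = 2039.9 V.
I_s = V_s/R = 2039.9/319000 = 0.0063948 A.
P_out = V_s I_s = 2039.9 × 0.0063948 = 13.045 W.
P_in = P_out/η = 13.045/0.901 = 14.478 W.
I_p = P_in/V_p = 14.478/220 = 0.0658 A.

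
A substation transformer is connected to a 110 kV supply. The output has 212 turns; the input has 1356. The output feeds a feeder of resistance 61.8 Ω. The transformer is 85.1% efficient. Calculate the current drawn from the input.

V_out = 110000 × 212/1356 = 17198 V.
I_out = V_out/R = 17198/61.8 = 278.28 A.
P_out = V_out I_out = 17198 × 278.28 = 4.7857×10^6 W.
P_in = P_out/η = 4.7857×10^6/0.851 = 5.6237×10^6 W.
I_in = P_in/V_in = 5.6237×10^6/110000 = 51.1 A.

I_in ≈ 51.1 A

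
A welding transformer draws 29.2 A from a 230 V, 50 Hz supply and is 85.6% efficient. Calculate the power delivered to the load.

P_out ≈ 5750 W

P_in = V_p I_p = 230 × 29.2 = 6716.0 W.
P_out = η P_in = 0.856 × 6716.0 = 5750 W.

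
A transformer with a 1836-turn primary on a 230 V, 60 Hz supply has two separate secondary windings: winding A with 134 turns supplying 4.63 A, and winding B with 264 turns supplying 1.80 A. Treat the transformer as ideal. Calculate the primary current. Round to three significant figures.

V_A = 230 × 134/1836 = 16.786 V; V_B = 230 × 264/1836 = 33.072 V.
P_out = V_A I_A + V_B I_B = 16.786×4.63 + 33.072×1.80 = 77.721 + 59.529 = 137.25 W.
Ideal ⇒ P_in = P_out, so I_p = P_out/V_p = 137.25/230 = 0.597 A.

I_p ≈ 0.597 A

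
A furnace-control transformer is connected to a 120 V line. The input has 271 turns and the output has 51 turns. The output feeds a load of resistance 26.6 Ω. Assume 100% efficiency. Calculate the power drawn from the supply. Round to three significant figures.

P ≈ 19.2 W

V_out = V_in × N_out/N_in = 120 × 51/271 = 22.583 V.
I_out = V_out/R = 22.583/26.6 = 0.84899 A.
I_in = I_out × N_out/N_in = 0.84899 × 51/271 = 0.15977 A.
P = V_in I_in = 120 × 0.15977 = 19.2 W.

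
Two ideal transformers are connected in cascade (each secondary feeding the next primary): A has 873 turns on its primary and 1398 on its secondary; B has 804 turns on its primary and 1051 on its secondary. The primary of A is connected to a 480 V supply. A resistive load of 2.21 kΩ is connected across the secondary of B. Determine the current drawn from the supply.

Secondary of A: V = 480.00 × 1398/873 = 768.66 V.
Secondary of B: V = 768.66 × 1051/804 = 1004.8 V.
I_load = 1004.8/2210 = 0.45466 A, so P_out = 1004.8 × 0.45466 = 456.85 W.
All ideal ⇒ P_in = P_out, so I_supply = 456.85/480 = 0.952 A.

I_supply ≈ 0.952 A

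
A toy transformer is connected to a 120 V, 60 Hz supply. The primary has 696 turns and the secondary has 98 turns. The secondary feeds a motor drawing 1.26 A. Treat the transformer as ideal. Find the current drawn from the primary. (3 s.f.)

For an ideal transformer I_p N_p = I_s N_s, so I_p = 1.26 × 98/696 = 0.177 A.

I_p ≈ 0.177 A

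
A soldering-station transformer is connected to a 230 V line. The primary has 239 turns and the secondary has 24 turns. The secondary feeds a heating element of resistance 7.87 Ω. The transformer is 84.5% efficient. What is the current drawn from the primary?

I_p ≈ 0.349 A

V_s = 230 × 24/239 = 23.096 V.
I_s = V_s/R = 23.096/7.87 = 2.9347 A.
P_out = V_s I_s = 23.096 × 2.9347 = 67.781 W.
P_in = P_out/η = 67.781/0.845 = 80.214 W.
I_p = P_in/V_p = 80.214/230 = 0.349 A.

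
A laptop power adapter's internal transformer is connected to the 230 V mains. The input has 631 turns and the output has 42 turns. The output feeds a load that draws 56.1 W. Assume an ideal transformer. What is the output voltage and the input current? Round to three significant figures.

V_out ≈ 15.3 V, I_in ≈ 0.244 A

V_out = V_in × N_out/N_in = 230 × 42/631 = 15.309 V.
I_out = P/V_out = 56.1/15.309 = 3.6645 A.
I_in = I_out × N_out/N_in = 3.6645 × 42/631 = 0.244 A.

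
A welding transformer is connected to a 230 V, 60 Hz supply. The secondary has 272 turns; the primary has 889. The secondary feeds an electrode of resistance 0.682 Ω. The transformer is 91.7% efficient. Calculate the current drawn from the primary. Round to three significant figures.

V_s = 230 × 272/889 = 70.371 V.
I_s = V_s/R = 70.371/0.682 = 103.18 A.
P_out = V_s I_s = 70.371 × 103.18 = 7261.2 W.
P_in = P_out/η = 7261.2/0.917 = 7918.4 W.
I_p = P_in/V_p = 7918.4/230 = 34.4 A.

I_p ≈ 34.4 A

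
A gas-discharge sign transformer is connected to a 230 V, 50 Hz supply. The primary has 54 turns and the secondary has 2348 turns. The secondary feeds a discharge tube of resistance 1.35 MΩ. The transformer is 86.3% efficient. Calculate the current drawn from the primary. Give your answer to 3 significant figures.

V_s = 230 × 2348/54 = 10001 V.
I_s = V_s/R = 10001/(1.35×10^6) = 0.0074080 A.
P_out = V_s I_s = 10001 × 0.0074080 = 74.085 W.
P_in = P_out/η = 74.085/0.863 = 85.846 W.
I_p = P_in/V_p = 85.846/230 = 0.373 A.

I_p ≈ 0.373 A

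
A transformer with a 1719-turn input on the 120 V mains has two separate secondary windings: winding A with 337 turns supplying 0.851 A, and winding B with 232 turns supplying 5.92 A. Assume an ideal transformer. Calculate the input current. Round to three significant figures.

V_A = 120 × 337/1719 = 23.525 V; V_B = 120 × 232/1719 = 16.195 V.
P_out = V_A I_A + V_B I_B = 23.525×0.851 + 16.195×5.92 = 20.020 + 95.877 = 115.90 W.
Ideal ⇒ P_in = P_out, so I_in = P_out/V_in = 115.90/120 = 0.966 A.

I_in ≈ 0.966 A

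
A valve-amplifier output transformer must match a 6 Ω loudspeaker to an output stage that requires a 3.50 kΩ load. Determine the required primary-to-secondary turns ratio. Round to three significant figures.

N_p/N_s ≈ 24.2

Z_p/Z_s = (N_p/N_s)², so N_p/N_s = √(3500/6) = √583 = 24.2.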